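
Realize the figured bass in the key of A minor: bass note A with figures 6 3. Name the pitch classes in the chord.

A, C, F

A third above A in this key is C.
A sixth above A in this key is F.
Together with the bass A, this spells F major in first inversion.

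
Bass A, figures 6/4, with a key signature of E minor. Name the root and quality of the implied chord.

D major

The figures 6/4 indicate a triad in second inversion.
In second inversion the root lies a fourth above the bass: a fourth above A in E minor is D.
The chord tones are A, D, F#, giving D major.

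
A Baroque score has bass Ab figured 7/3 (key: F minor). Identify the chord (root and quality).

Ab major seventh

The figures 7/3 indicate a seventh chord in root position.
In root position the bass is the root, so the root is Ab.
The chord tones are Ab, C, Eb, G, giving Ab major seventh.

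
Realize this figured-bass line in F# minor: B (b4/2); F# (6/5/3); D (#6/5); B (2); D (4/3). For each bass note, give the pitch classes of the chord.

B, C#, Eb, G# | F#, A, C#, D | D, F#, A, B# | B, C#, E, G# | D, F#, G#, B

B (6/b4/2): B, C#, Eb, G#.
F# (6/5/3): F#, A, C#, D.
D (#6/5/3): D, F#, A, B#.
B (6/4/2): B, C#, E, G#.
D (6/4/3): D, F#, G#, B.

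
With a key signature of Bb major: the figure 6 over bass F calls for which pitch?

D

Counting 5 letter steps above F lands on D; in Bb major, that letter is D.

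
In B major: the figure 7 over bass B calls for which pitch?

A#

Counting 6 letter steps above B lands on A; in B major, that letter is A#.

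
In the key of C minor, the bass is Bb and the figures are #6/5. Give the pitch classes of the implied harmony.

The written figures #6/5 are shorthand for 6/5/3: the 3 is implied.
A third above Bb in this key is D.
A fifth above Bb in this key is F.
A sixth above Bb in this key is G, raised to G# by the sharp.

Bb, D, F, G#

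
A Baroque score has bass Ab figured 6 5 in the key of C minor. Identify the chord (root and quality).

The figures 6 5 indicate a seventh chord in first inversion.
In first inversion the root lies a sixth above the bass: a sixth above Ab in C minor is F.
The chord tones are Ab, C, Eb, F, giving F minor seventh.

F minor seventh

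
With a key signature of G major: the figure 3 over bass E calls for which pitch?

G

Counting 2 letter steps above E lands on G; in G major, that letter is G.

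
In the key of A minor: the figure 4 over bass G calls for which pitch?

Counting 3 letter steps above G lands on C; in A minor, that letter is C.

C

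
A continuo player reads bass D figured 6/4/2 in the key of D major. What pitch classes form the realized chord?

A second above D in this key is E.
A fourth above D in this key is G.
A sixth above D in this key is B.
Together with the bass D, this spells E minor seventh in third inversion.

D, E, G, B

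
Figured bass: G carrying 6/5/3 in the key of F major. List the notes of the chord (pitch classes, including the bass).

G, Bb, D, E

A third above G in this key is Bb.
A fifth above G in this key is D.
A sixth above G in this key is E.
Together with the bass G, this spells E half-diminished seventh in first inversion.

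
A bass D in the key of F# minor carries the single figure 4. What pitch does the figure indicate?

Counting 3 letter steps above D lands on G; in F# minor, that letter is G#.

G#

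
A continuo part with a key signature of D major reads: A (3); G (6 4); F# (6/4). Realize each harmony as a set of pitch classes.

A (5/3): A, C#, E.
G (6/4): G, C#, E.
F# (6/4): F#, B, D.

A, C#, E | G, C#, E | F#, B, D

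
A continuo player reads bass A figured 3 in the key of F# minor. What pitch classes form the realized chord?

A, C#, E

The written figures 3 are shorthand for 5/3: the 5 is implied.
A third above A in this key is C#.
A fifth above A in this key is E.
Together with the bass A, this spells A major in root position.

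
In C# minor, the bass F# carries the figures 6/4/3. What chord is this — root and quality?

B dominant seventh

The figures 6/4/3 indicate a seventh chord in second inversion.
In second inversion the root lies a fourth above the bass: a fourth above F# in C# minor is B.
The chord tones are F#, A, B, D#, giving B dominant seventh.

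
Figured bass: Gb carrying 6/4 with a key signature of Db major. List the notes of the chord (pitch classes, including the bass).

Gb, C, Eb

A fourth above Gb in this key is C.
A sixth above Gb in this key is Eb.
Together with the bass Gb, this spells C diminished in second inversion.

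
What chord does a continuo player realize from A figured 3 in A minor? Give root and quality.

The figures 3 indicate a triad in root position.
In root position the bass is the root, so the root is A.
The chord tones are A, C, E, giving A minor.

A minor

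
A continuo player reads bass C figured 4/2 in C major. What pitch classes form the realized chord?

The written figures 4/2 are shorthand for 6/4/2: the 6 is implied.
A second above C in this key is D.
A fourth above C in this key is F.
A sixth above C in this key is A.
Together with the bass C, this spells D minor seventh in third inversion.

C, D, F, A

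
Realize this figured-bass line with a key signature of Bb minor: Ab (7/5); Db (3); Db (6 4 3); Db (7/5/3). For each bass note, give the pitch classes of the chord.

Ab (7/5/3): Ab, C, Eb, Gb.
Db (5/3): Db, F, Ab.
Db (6/4/3): Db, F, Gb, Bb.
Db (7/5/3): Db, F, Ab, C.

Ab, C, Eb, Gb | Db, F, Ab | Db, F, Gb, Bb | Db, F, Ab, C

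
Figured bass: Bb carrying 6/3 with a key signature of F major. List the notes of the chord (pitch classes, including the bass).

Bb, D, G

A third above Bb in this key is D.
A sixth above Bb in this key is G.
Together with the bass Bb, this spells G minor in first inversion.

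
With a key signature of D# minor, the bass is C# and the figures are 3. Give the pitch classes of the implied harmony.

C#, E#, G#

The written figures 3 are shorthand for 5/3: the 5 is implied.
A third above C# in this key is E#.
A fifth above C# in this key is G#.
Together with the bass C#, this spells C# major in root position.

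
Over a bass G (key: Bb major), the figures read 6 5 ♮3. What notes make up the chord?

A third above G in this key is Bb, made natural (B) by the ♮ figure.
A fifth above G in this key is D.
A sixth above G in this key is Eb.
Together with the bass G, this spells Eb augmented major seventh in first inversion.

G, B, D, Eb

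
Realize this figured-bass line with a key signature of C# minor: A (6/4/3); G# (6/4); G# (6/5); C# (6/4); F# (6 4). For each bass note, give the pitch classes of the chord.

A, C#, D#, F# | G#, C#, E | G#, B, D#, E | C#, F#, A | F#, B, D#

A (6/4/3): A, C#, D#, F#.
G# (6/4): G#, C#, E.
G# (6/5/3): G#, B, D#, E.
C# (6/4): C#, F#, A.
F# (6/4): F#, B, D#.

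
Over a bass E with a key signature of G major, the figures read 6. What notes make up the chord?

The written figures 6 are shorthand for 6/3: the 3 is implied.
A third above E in this key is G.
A sixth above E in this key is C.
Together with the bass E, this spells C major in first inversion.

E, G, C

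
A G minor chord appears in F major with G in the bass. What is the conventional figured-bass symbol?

G is the root of G minor, so the chord is in root position.
A triad in root position is figured 5/3, conventionally abbreviated (no figures — root-position triad).

no figures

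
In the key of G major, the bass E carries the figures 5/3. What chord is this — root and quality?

E minor

The figures 5/3 indicate a triad in root position.
In root position the bass is the root, so the root is E.
The chord tones are E, G, B, giving E minor.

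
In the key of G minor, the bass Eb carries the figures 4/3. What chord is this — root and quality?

The figures 4/3 indicate a seventh chord in second inversion.
In second inversion the root lies a fourth above the bass: a fourth above Eb in G minor is A.
The chord tones are Eb, G, A, C, giving A half-diminished seventh.

A half-diminished seventh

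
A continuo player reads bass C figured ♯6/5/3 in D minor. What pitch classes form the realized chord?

A third above C in this key is E.
A fifth above C in this key is G.
A sixth above C in this key is A, raised to A# by the sharp.

C, E, G, A#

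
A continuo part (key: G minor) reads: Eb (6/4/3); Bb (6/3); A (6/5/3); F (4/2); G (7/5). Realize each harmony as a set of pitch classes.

Eb (6/4/3): Eb, G, A, C.
Bb (6/3): Bb, D, G.
A (6/5/3): A, C, Eb, F.
F (6/4/2): F, G, Bb, D.
G (7/5/3): G, Bb, D, F.

Eb, G, A, C | Bb, D, G | A, C, Eb, F | F, G, Bb, D | G, Bb, D, F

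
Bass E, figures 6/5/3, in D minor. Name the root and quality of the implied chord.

The figures 6/5/3 indicate a seventh chord in first inversion.
In first inversion the root lies a sixth above the bass: a sixth above E in D minor is C.
The chord tones are E, G, Bb, C, giving C dominant seventh.

C dominant seventh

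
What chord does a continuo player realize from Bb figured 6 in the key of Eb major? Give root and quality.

The figures 6 indicate a triad in first inversion.
In first inversion the root lies a sixth above the bass: a sixth above Bb in Eb major is G.
The chord tones are Bb, D, G, giving G minor.

G minor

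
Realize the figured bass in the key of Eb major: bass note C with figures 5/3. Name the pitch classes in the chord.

A third above C in this key is Eb.
A fifth above C in this key is G.
Together with the bass C, this spells C minor in root position.

C, Eb, G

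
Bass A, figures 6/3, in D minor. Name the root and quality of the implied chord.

The figures 6/3 indicate a triad in first inversion.
In first inversion the root lies a sixth above the bass: a sixth above A in D minor is F.
The chord tones are A, C, F, giving F major.

F major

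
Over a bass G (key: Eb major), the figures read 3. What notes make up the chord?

G, Bb, D

The written figures 3 are shorthand for 5/3: the 5 is implied.
A third above G in this key is Bb.
A fifth above G in this key is D.
Together with the bass G, this spells G minor in root position.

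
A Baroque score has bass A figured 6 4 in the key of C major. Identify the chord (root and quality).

D minor

The figures 6 4 indicate a triad in second inversion.
In second inversion the root lies a fourth above the bass: a fourth above A in C major is D.
The chord tones are A, D, F, giving D minor.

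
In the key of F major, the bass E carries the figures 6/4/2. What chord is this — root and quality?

F major seventh

The figures 6/4/2 indicate a seventh chord in third inversion.
In third inversion the root lies a second above the bass: a second above E in F major is F.
The chord tones are E, F, A, C, giving F major seventh.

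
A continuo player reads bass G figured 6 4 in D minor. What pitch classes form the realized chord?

A fourth above G in this key is C.
A sixth above G in this key is E.
Together with the bass G, this spells C major in second inversion.

G, C, E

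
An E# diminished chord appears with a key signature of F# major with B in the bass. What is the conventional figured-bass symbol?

6/4

B is the fifth of E# diminished, so the chord is in second inversion.
A triad in second inversion is figured 6/4, conventionally abbreviated 6/4.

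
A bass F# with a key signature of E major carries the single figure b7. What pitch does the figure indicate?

Counting 6 letter steps above F# lands on E; in E major, that letter is E.
The b7 figure lowers it a semitone, giving Eb.

Eb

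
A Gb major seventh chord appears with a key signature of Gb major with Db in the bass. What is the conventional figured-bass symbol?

Db is the fifth of Gb major seventh, so the chord is in second inversion.
A seventh chord in second inversion is figured 6/4/3, conventionally abbreviated 4/3.

4/3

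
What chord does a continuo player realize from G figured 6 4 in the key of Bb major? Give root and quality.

The figures 6 4 indicate a triad in second inversion.
In second inversion the root lies a fourth above the bass: a fourth above G in Bb major is C.
The chord tones are G, C, Eb, giving C minor.

C minor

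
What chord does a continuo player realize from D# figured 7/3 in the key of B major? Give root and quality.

D# minor seventh

The figures 7/3 indicate a seventh chord in root position.
In root position the bass is the root, so the root is D#.
The chord tones are D#, F#, A#, C#, giving D# minor seventh.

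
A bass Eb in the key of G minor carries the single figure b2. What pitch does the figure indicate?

Fb

Counting 1 letter step above Eb lands on F; in G minor, that letter is F.
The b2 figure lowers it a semitone, giving Fb.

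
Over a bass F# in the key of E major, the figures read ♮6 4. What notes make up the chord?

A fourth above F# in this key is B.
A sixth above F# in this key is D#, made natural (D) by the ♮ figure.
Together with the bass F#, this spells B minor in second inversion.

F#, B, D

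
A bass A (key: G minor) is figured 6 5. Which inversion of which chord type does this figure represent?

6 5 is shorthand for 6/5/3.
Intervals of 6/5/3 above the bass form a seventh chord; the bass is the third, so this is first inversion.

seventh chord, first inversion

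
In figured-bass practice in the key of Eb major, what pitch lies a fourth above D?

Counting 3 letter steps above D lands on G; in Eb major, that letter is G.

G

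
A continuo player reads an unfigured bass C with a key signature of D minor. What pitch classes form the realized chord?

C, E, G

An unfigured bass implies 5/3.
A third above C in this key is E.
A fifth above C in this key is G.
Together with the bass C, this spells C major in root position.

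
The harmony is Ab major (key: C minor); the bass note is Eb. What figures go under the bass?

6/4

Eb is the fifth of Ab major, so the chord is in second inversion.
A triad in second inversion is figured 6/4, conventionally abbreviated 6/4.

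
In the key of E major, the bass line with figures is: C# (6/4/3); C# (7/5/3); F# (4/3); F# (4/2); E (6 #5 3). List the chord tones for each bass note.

C# (6/4/3): C#, E, F#, A.
C# (7/5/3): C#, E, G#, B.
F# (6/4/3): F#, A, B, D#.
F# (6/4/2): F#, G#, B, D#.
E (6/#5/3): E, G#, B#, C#.

C#, E, F#, A | C#, E, G#, B | F#, A, B, D# | F#, G#, B, D# | E, G#, B#, C#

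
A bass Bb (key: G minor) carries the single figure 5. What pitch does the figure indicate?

Counting 4 letter steps above Bb lands on F; in G minor, that letter is F.

F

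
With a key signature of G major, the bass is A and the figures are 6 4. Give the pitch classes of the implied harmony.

A, D, F#

A fourth above A in this key is D.
A sixth above A in this key is F#.
Together with the bass A, this spells D major in second inversion.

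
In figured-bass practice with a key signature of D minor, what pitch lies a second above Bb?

C

Counting 1 letter step above Bb lands on C; in D minor, that letter is C.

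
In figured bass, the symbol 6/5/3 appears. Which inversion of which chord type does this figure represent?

Intervals of 6/5/3 above the bass form a seventh chord; the bass is the third, so this is first inversion.

seventh chord, first inversion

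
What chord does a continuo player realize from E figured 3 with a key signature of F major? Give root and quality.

The figures 3 indicate a triad in root position.
In root position the bass is the root, so the root is E.
The chord tones are E, G, Bb, giving E diminished.

E diminished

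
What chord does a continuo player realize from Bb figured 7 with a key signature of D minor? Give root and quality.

Bb major seventh

The figures 7 indicate a seventh chord in root position.
In root position the bass is the root, so the root is Bb.
The chord tones are Bb, D, F, A, giving Bb major seventh.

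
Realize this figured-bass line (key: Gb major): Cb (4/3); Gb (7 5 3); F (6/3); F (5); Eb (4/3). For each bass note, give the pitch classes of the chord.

Cb (6/4/3): Cb, Eb, F, Ab.
Gb (7/5/3): Gb, Bb, Db, F.
F (6/3): F, Ab, Db.
F (5/3): F, Ab, Cb.
Eb (6/4/3): Eb, Gb, Ab, Cb.

Cb, Eb, F, Ab | Gb, Bb, Db, F | F, Ab, Db | F, Ab, Cb | Eb, Gb, Ab, Cb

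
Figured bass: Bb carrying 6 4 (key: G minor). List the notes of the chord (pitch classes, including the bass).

A fourth above Bb in this key is Eb.
A sixth above Bb in this key is G.
Together with the bass Bb, this spells Eb major in second inversion.

Bb, Eb, G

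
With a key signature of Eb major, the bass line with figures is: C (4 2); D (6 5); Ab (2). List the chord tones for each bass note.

C (6/4/2): C, D, F, Ab.
D (6/5/3): D, F, Ab, Bb.
Ab (6/4/2): Ab, Bb, D, F.

C, D, F, Ab | D, F, Ab, Bb | Ab, Bb, D, F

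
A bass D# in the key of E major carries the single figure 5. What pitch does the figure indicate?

A

Counting 4 letter steps above D# lands on A; in E major, that letter is A.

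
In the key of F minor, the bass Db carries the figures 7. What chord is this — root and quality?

Db major seventh

The figures 7 indicate a seventh chord in root position.
In root position the bass is the root, so the root is Db.
The chord tones are Db, F, Ab, C, giving Db major seventh.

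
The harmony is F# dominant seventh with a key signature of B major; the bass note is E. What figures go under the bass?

E is the seventh of F# dominant seventh, so the chord is in third inversion.
A seventh chord in third inversion is figured 6/4/2, conventionally abbreviated 4/2.

4/2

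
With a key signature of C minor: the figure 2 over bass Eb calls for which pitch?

F

Counting 1 letter step above Eb lands on F; in C minor, that letter is F.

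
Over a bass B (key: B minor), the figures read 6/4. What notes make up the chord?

B, E, G

A fourth above B in this key is E.
A sixth above B in this key is G.
Together with the bass B, this spells E minor in second inversion.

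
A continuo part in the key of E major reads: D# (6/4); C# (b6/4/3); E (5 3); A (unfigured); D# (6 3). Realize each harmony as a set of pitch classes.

D# (6/4): D#, G#, B.
C# (b6/4/3): C#, E, F#, Ab.
E (5/3): E, G#, B.
A (5/3): A, C#, E.
D# (6/3): D#, F#, B.

D#, G#, B | C#, E, F#, Ab | E, G#, B | A, C#, E | D#, F#, B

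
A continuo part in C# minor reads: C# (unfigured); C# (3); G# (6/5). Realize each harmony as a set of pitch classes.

C# (5/3): C#, E, G#.
C# (5/3): C#, E, G#.
G# (6/5/3): G#, B, D#, E.

C#, E, G# | C#, E, G# | G#, B, D#, E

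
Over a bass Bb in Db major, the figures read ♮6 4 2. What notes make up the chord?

A second above Bb in this key is C.
A fourth above Bb in this key is Eb.
A sixth above Bb in this key is Gb, made natural (G) by the ♮ figure.
Together with the bass Bb, this spells C minor seventh in third inversion.

Bb, C, Eb, G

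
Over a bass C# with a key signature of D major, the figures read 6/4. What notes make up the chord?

C#, F#, A

A fourth above C# in this key is F#.
A sixth above C# in this key is A.
Together with the bass C#, this spells F# minor in second inversion.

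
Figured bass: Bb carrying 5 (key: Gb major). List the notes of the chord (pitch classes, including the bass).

Bb, Db, F

The written figures 5 are shorthand for 5/3: the 3 is implied.
A third above Bb in this key is Db.
A fifth above Bb in this key is F.
Together with the bass Bb, this spells Bb minor in root position.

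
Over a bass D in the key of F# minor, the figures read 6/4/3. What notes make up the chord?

A third above D in this key is F#.
A fourth above D in this key is G#.
A sixth above D in this key is B.
Together with the bass D, this spells G# half-diminished seventh in second inversion.

D, F#, G#, B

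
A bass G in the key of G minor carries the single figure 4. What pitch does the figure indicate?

C

Counting 3 letter steps above G lands on C; in G minor, that letter is C.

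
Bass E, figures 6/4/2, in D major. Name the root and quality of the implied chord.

F# minor seventh

The figures 6/4/2 indicate a seventh chord in third inversion.
In third inversion the root lies a second above the bass: a second above E in D major is F#.
The chord tones are E, F#, A, C#, giving F# minor seventh.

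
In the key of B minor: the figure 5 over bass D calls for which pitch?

A

Counting 4 letter steps above D lands on A; in B minor, that letter is A.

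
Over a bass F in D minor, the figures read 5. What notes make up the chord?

F, A, C

The written figures 5 are shorthand for 5/3: the 3 is implied.
A third above F in this key is A.
A fifth above F in this key is C.
Together with the bass F, this spells F major in root position.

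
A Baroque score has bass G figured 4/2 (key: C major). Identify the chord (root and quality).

A minor seventh

The figures 4/2 indicate a seventh chord in third inversion.
In third inversion the root lies a second above the bass: a second above G in C major is A.
The chord tones are G, A, C, E, giving A minor seventh.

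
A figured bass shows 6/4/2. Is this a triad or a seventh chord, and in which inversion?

Intervals of 6/4/2 above the bass form a seventh chord; the bass is the seventh, so this is third inversion.

seventh chord, third inversion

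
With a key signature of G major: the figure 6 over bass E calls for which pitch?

C

Counting 5 letter steps above E lands on C; in G major, that letter is C.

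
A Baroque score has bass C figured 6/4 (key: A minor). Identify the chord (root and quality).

The figures 6/4 indicate a triad in second inversion.
In second inversion the root lies a fourth above the bass: a fourth above C in A minor is F.
The chord tones are C, F, A, giving F major.

F major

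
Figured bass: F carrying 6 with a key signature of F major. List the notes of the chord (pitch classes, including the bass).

F, A, D

The written figures 6 are shorthand for 6/3: the 3 is implied.
A third above F in this key is A.
A sixth above F in this key is D.
Together with the bass F, this spells D minor in first inversion.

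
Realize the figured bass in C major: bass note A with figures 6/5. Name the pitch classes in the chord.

The written figures 6/5 are shorthand for 6/5/3: the 3 is implied.
A third above A in this key is C.
A fifth above A in this key is E.
A sixth above A in this key is F.
Together with the bass A, this spells F major seventh in first inversion.

A, C, E, F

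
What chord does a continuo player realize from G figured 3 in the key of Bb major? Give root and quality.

G minor

The figures 3 indicate a triad in root position.
In root position the bass is the root, so the root is G.
The chord tones are G, Bb, D, giving G minor.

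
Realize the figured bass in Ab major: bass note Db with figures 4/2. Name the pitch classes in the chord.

The written figures 4/2 are shorthand for 6/4/2: the 6 is implied.
A second above Db in this key is Eb.
A fourth above Db in this key is G.
A sixth above Db in this key is Bb.
Together with the bass Db, this spells Eb dominant seventh in third inversion.

Db, Eb, G, Bb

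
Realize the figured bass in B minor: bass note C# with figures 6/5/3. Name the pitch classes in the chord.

C#, E, G, A

A third above C# in this key is E.
A fifth above C# in this key is G.
A sixth above C# in this key is A.
Together with the bass C#, this spells A dominant seventh in first inversion.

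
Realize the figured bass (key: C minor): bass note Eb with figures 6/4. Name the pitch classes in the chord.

A fourth above Eb in this key is Ab.
A sixth above Eb in this key is C.
Together with the bass Eb, this spells Ab major in second inversion.

Eb, Ab, C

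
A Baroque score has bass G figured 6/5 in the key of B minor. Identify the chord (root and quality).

The figures 6/5 indicate a seventh chord in first inversion.
In first inversion the root lies a sixth above the bass: a sixth above G in B minor is E.
The chord tones are G, B, D, E, giving E minor seventh.

E minor seventh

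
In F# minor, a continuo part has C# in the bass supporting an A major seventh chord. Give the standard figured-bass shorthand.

6/5

C# is the third of A major seventh, so the chord is in first inversion.
A seventh chord in first inversion is figured 6/5/3, conventionally abbreviated 6/5.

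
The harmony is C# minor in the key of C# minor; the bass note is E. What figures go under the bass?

E is the third of C# minor, so the chord is in first inversion.
A triad in first inversion is figured 6/3, conventionally abbreviated 6.

6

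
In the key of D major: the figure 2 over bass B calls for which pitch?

C#

Counting 1 letter step above B lands on C; in D major, that letter is C#.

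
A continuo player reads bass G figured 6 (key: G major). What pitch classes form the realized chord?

The written figures 6 are shorthand for 6/3: the 3 is implied.
A third above G in this key is B.
A sixth above G in this key is E.
Together with the bass G, this spells E minor in first inversion.

G, B, E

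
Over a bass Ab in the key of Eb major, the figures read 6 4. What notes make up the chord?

A fourth above Ab in this key is D.
A sixth above Ab in this key is F.
Together with the bass Ab, this spells D diminished in second inversion.

Ab, D, F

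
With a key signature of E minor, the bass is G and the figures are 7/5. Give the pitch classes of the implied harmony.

G, B, D, F#

The written figures 7/5 are shorthand for 7/5/3: the 3 is implied.
A third above G in this key is B.
A fifth above G in this key is D.
A seventh above G in this key is F#.
Together with the bass G, this spells G major seventh in root position.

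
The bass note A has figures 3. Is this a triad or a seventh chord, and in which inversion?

3 is shorthand for 5/3.
Intervals of 5/3 above the bass form a triad; the bass is the root, so this is root position.

triad, root position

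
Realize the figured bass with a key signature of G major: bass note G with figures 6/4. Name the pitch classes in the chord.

A fourth above G in this key is C.
A sixth above G in this key is E.
Together with the bass G, this spells C major in second inversion.

G, C, E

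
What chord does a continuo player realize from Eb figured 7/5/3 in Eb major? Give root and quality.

The figures 7/5/3 indicate a seventh chord in root position.
In root position the bass is the root, so the root is Eb.
The chord tones are Eb, G, Bb, D, giving Eb major seventh.

Eb major seventh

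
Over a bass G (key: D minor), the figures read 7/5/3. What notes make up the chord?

G, Bb, D, F

A third above G in this key is Bb.
A fifth above G in this key is D.
A seventh above G in this key is F.
Together with the bass G, this spells G minor seventh in root position.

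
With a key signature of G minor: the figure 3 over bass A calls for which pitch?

C

Counting 2 letter steps above A lands on C; in G minor, that letter is C.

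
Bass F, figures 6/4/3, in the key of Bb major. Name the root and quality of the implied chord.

The figures 6/4/3 indicate a seventh chord in second inversion.
In second inversion the root lies a fourth above the bass: a fourth above F in Bb major is Bb.
The chord tones are F, A, Bb, D, giving Bb major seventh.

Bb major seventh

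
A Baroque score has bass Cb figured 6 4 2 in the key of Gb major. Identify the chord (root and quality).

The figures 6 4 2 indicate a seventh chord in third inversion.
In third inversion the root lies a second above the bass: a second above Cb in Gb major is Db.
The chord tones are Cb, Db, F, Ab, giving Db dominant seventh.

Db dominant seventh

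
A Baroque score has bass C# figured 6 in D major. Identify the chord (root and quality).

The figures 6 indicate a triad in first inversion.
In first inversion the root lies a sixth above the bass: a sixth above C# in D major is A.
The chord tones are C#, E, A, giving A major.

A major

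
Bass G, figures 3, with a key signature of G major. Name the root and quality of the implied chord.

G major

The figures 3 indicate a triad in root position.
In root position the bass is the root, so the root is G.
The chord tones are G, B, D, giving G major.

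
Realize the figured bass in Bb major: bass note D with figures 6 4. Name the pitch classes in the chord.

D, G, Bb

A fourth above D in this key is G.
A sixth above D in this key is Bb.
Together with the bass D, this spells G minor in second inversion.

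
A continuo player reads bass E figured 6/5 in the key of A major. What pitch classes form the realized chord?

E, G#, B, C#

The written figures 6/5 are shorthand for 6/5/3: the 3 is implied.
A third above E in this key is G#.
A fifth above E in this key is B.
A sixth above E in this key is C#.
Together with the bass E, this spells C# minor seventh in first inversion.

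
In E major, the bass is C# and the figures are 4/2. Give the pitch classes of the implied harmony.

The written figures 4/2 are shorthand for 6/4/2: the 6 is implied.
A second above C# in this key is D#.
A fourth above C# in this key is F#.
A sixth above C# in this key is A.
Together with the bass C#, this spells D# half-diminished seventh in third inversion.

C#, D#, F#, A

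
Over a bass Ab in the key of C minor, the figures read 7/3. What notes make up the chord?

Ab, C, Eb, G

The written figures 7/3 are shorthand for 7/5/3: the 5 is implied.
A third above Ab in this key is C.
A fifth above Ab in this key is Eb.
A seventh above Ab in this key is G.
Together with the bass Ab, this spells Ab major seventh in root position.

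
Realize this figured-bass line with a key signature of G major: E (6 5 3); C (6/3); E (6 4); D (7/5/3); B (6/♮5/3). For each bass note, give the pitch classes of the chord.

E, G, B, C | C, E, A | E, A, C | D, F#, A, C | B, D, F, G

E (6/5/3): E, G, B, C.
C (6/3): C, E, A.
E (6/4): E, A, C.
D (7/5/3): D, F#, A, C.
B (6/♮5/3): B, D, F, G.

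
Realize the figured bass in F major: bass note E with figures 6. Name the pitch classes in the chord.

E, G, C

The written figures 6 are shorthand for 6/3: the 3 is implied.
A third above E in this key is G.
A sixth above E in this key is C.
Together with the bass E, this spells C major in first inversion.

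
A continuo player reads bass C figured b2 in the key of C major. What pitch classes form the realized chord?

The written figures b2 are shorthand for 6/4/2: the 6/4 are implied.
A second above C in this key is D, lowered to Db by the flat.
A fourth above C in this key is F.
A sixth above C in this key is A.
Together with the bass C, this spells Db augmented major seventh in third inversion.

C, Db, F, A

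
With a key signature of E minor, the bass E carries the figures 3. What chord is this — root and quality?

The figures 3 indicate a triad in root position.
In root position the bass is the root, so the root is E.
The chord tones are E, G, B, giving E minor.

E minor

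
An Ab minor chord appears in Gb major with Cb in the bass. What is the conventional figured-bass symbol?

Cb is the third of Ab minor, so the chord is in first inversion.
A triad in first inversion is figured 6/3, conventionally abbreviated 6.

6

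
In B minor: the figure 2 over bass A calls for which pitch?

B

Counting 1 letter step above A lands on B; in B minor, that letter is B.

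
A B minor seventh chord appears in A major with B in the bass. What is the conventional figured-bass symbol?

7

B is the root of B minor seventh, so the chord is in root position.
A seventh chord in root position is figured 7/5/3, conventionally abbreviated 7.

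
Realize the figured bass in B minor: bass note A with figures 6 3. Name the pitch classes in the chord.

A, C#, F#

A third above A in this key is C#.
A sixth above A in this key is F#.
Together with the bass A, this spells F# minor in first inversion.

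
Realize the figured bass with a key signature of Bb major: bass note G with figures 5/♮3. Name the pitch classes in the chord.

G, B, D

A third above G in this key is Bb, made natural (B) by the ♮ figure.
A fifth above G in this key is D.
Together with the bass G, this spells G major in root position.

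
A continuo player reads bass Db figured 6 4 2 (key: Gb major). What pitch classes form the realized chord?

A second above Db in this key is Eb.
A fourth above Db in this key is Gb.
A sixth above Db in this key is Bb.
Together with the bass Db, this spells Eb minor seventh in third inversion.

Db, Eb, Gb, Bb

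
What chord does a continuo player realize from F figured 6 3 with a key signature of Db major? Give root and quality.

Db major

The figures 6 3 indicate a triad in first inversion.
In first inversion the root lies a sixth above the bass: a sixth above F in Db major is Db.
The chord tones are F, Ab, Db, giving Db major.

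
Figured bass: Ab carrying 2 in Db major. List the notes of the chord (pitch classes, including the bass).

The written figures 2 are shorthand for 6/4/2: the 6/4 are implied.
A second above Ab in this key is Bb.
A fourth above Ab in this key is Db.
A sixth above Ab in this key is F.
Together with the bass Ab, this spells Bb minor seventh in third inversion.

Ab, Bb, Db, F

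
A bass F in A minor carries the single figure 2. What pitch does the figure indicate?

G

Counting 1 letter step above F lands on G; in A minor, that letter is G.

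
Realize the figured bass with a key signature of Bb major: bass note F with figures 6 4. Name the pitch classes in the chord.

F, Bb, D

A fourth above F in this key is Bb.
A sixth above F in this key is D.
Together with the bass F, this spells Bb major in second inversion.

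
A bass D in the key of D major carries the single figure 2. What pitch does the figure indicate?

E

Counting 1 letter step above D lands on E; in D major, that letter is E.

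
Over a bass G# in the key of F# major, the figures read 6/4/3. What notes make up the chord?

G#, B, C#, E#

A third above G# in this key is B.
A fourth above G# in this key is C#.
A sixth above G# in this key is E#.
Together with the bass G#, this spells C# dominant seventh in second inversion.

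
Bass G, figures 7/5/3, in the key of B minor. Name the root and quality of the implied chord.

G major seventh

The figures 7/5/3 indicate a seventh chord in root position.
In root position the bass is the root, so the root is G.
The chord tones are G, B, D, F#, giving G major seventh.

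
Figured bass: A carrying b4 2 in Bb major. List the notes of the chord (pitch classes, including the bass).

The written figures b4 2 are shorthand for 6/4/2: the 6 is implied.
A second above A in this key is Bb.
A fourth above A in this key is D, lowered to Db by the flat.
A sixth above A in this key is F.
Together with the bass A, this spells Bb minor-major seventh in third inversion.

A, Bb, Db, F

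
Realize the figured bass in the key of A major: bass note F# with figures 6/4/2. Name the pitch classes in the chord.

F#, G#, B, D

A second above F# in this key is G#.
A fourth above F# in this key is B.
A sixth above F# in this key is D.
Together with the bass F#, this spells G# half-diminished seventh in third inversion.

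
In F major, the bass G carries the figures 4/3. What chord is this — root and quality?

The figures 4/3 indicate a seventh chord in second inversion.
In second inversion the root lies a fourth above the bass: a fourth above G in F major is C.
The chord tones are G, Bb, C, E, giving C dominant seventh.

C dominant seventh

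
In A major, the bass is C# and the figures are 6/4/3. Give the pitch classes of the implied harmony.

C#, E, F#, A

A third above C# in this key is E.
A fourth above C# in this key is F#.
A sixth above C# in this key is A.
Together with the bass C#, this spells F# minor seventh in second inversion.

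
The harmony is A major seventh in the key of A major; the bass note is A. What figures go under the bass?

7

A is the root of A major seventh, so the chord is in root position.
A seventh chord in root position is figured 7/5/3, conventionally abbreviated 7.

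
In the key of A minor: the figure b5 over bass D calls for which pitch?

Ab

Counting 4 letter steps above D lands on A; in A minor, that letter is A.
The b5 figure lowers it a semitone, giving Ab.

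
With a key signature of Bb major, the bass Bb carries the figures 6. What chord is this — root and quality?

G minor

The figures 6 indicate a triad in first inversion.
In first inversion the root lies a sixth above the bass: a sixth above Bb in Bb major is G.
The chord tones are Bb, D, G, giving G minor.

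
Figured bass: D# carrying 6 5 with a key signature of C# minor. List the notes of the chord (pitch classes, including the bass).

D#, F#, A, B

The written figures 6 5 are shorthand for 6/5/3: the 3 is implied.
A third above D# in this key is F#.
A fifth above D# in this key is A.
A sixth above D# in this key is B.
Together with the bass D#, this spells B dominant seventh in first inversion.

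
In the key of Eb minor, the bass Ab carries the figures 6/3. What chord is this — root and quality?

F diminished

The figures 6/3 indicate a triad in first inversion.
In first inversion the root lies a sixth above the bass: a sixth above Ab in Eb minor is F.
The chord tones are Ab, Cb, F, giving F diminished.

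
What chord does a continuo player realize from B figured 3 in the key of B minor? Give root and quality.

B minor

The figures 3 indicate a triad in root position.
In root position the bass is the root, so the root is B.
The chord tones are B, D, F#, giving B minor.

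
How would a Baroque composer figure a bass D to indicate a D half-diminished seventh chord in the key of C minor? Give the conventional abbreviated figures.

D is the root of D half-diminished seventh, so the chord is in root position.
A seventh chord in root position is figured 7/5/3, conventionally abbreviated 7.

7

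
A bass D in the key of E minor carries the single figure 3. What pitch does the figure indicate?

Counting 2 letter steps above D lands on F; in E minor, that letter is F#.

F#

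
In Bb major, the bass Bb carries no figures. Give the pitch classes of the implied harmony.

Bb, D, F

An unfigured bass implies 5/3.
A third above Bb in this key is D.
A fifth above Bb in this key is F.
Together with the bass Bb, this spells Bb major in root position.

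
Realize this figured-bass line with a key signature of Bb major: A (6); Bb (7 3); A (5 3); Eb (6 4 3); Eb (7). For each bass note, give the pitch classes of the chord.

A, C, F | Bb, D, F, A | A, C, Eb | Eb, G, A, C | Eb, G, Bb, D

A (6/3): A, C, F.
Bb (7/5/3): Bb, D, F, A.
A (5/3): A, C, Eb.
Eb (6/4/3): Eb, G, A, C.
Eb (7/5/3): Eb, G, Bb, D.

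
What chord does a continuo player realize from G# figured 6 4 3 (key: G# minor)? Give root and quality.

The figures 6 4 3 indicate a seventh chord in second inversion.
In second inversion the root lies a fourth above the bass: a fourth above G# in G# minor is C#.
The chord tones are G#, B, C#, E, giving C# minor seventh.

C# minor seventh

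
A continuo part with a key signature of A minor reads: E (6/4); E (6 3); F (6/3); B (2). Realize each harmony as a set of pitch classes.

E, A, C | E, G, C | F, A, D | B, C, E, G

E (6/4): E, A, C.
E (6/3): E, G, C.
F (6/3): F, A, D.
B (6/4/2): B, C, E, G.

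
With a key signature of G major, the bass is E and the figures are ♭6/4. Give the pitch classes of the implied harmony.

A fourth above E in this key is A.
A sixth above E in this key is C, lowered to Cb by the flat.

E, A, Cb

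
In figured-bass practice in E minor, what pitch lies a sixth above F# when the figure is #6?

D#

Counting 5 letter steps above F# lands on D; in E minor, that letter is D.
The #6 figure raises it a semitone, giving D#.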